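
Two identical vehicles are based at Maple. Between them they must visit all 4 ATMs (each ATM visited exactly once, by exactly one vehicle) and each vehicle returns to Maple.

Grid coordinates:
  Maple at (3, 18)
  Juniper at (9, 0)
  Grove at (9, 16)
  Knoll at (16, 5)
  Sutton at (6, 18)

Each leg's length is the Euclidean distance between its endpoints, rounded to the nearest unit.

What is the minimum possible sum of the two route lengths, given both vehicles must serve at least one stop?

Check every non-empty split of the stops between the two vehicles; for each half take its own optimal tour:
  {Juniper} + {Grove, Knoll, Sutton}: 38 + 38 = 76
  {Grove} + {Juniper, Knoll, Sutton}: 12 + 47 = 59
  {Juniper, Grove} + {Knoll, Sutton}: 41 + 37 = 78
  {Knoll} + {Juniper, Grove, Sutton}: 36 + 42 = 78
  {Juniper, Knoll} + {Grove, Sutton}: 46 + 13 = 59
  {Grove, Knoll} + {Juniper, Sutton}: 37 + 40 = 77
  … (7 splits in total)
  {Juniper, Grove, Knoll} + {Sutton}: 47 + 6 = 53  ← best
Best: vehicle 1 Maple → Juniper → Knoll → Grove → Maple = 47; vehicle 2 Maple → Sutton → Maple = 6; combined 53.

53 — the smallest possible combined total.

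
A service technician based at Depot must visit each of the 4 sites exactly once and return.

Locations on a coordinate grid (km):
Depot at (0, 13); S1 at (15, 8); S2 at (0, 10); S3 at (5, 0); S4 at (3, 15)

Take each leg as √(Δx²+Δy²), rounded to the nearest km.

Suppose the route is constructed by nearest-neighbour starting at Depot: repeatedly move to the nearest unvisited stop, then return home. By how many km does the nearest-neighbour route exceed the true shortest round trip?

Depot: S2=3, S4=4, S3=14, S1=16 ⇒ S2
S2: S4=6, S3=11, S1=15 ⇒ S4
S4: S1=14, S3=15 ⇒ S1
S1: S3=13 ⇒ S3
NN route Depot → S2 → S4 → S1 → S3 → Depot costs 50.
Optimal: Depot → S2 → S3 → S1 → S4 → Depot costs 45 (by enumerating all 12 distinct tours).
Excess = 50 − 45 = 5.

Excess over optimum: 5 km.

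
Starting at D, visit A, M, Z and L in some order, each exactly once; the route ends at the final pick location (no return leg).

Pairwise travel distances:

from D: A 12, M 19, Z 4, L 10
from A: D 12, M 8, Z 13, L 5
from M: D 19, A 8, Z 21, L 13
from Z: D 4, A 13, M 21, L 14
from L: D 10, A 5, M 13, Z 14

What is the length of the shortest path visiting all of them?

There are 4! = 24 possible orderings.
D→A→M→Z→L: 12+8+21+14 = 55
D→A→M→L→Z: 12+8+13+14 = 47
D→A→Z→M→L: 12+13+21+13 = 59
D→A→Z→L→M: 12+13+14+13 = 52
D→A→L→M→Z: 12+5+13+21 = 51
D→A→L→Z→M: 12+5+14+21 = 52
D→M→A→Z→L: 19+8+13+14 = 54
D→M→A→L→Z: 19+8+5+14 = 46
D→M→Z→A→L: 19+21+13+5 = 58
D→M→Z→L→A: 19+21+14+5 = 59
D→M→L→A→Z: 19+13+5+13 = 50
D→M→L→Z→A: 19+13+14+13 = 59
D→Z→A→M→L: 4+13+8+13 = 38
D→Z→A→L→M: 4+13+5+13 = 35
… (10 more)
D→Z→L→A→M: 4+14+5+8 = 31  ← best
The minimum is 31.
One shortest path: D → Z → L → A → M.

31 — the minimum one-way total.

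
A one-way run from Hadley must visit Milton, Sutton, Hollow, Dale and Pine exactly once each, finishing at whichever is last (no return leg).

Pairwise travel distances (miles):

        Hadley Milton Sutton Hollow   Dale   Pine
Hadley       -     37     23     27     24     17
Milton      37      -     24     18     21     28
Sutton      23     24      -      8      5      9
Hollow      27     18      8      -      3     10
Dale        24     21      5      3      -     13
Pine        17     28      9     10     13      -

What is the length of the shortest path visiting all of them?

Shortest open route: 52 miles.

There are 5! = 120 possible orderings.
Hadley→Milton→Sutton→Hollow→Dale→Pine: 37+24+8+3+13 = 85
Hadley→Milton→Sutton→Hollow→Pine→Dale: 37+24+8+10+13 = 92
Hadley→Milton→Sutton→Dale→Hollow→Pine: 37+24+5+3+10 = 79
Hadley→Milton→Sutton→Dale→Pine→Hollow: 37+24+5+13+10 = 89
Hadley→Milton→Sutton→Pine→Hollow→Dale: 37+24+9+10+3 = 83
Hadley→Milton→Sutton→Pine→Dale→Hollow: 37+24+9+13+3 = 86
Hadley→Milton→Hollow→Sutton→Dale→Pine: 37+18+8+5+13 = 81
Hadley→Milton→Hollow→Sutton→Pine→Dale: 37+18+8+9+13 = 85
Hadley→Milton→Hollow→Dale→Sutton→Pine: 37+18+3+5+9 = 72
Hadley→Milton→Hollow→Dale→Pine→Sutton: 37+18+3+13+9 = 80
Hadley→Milton→Hollow→Pine→Sutton→Dale: 37+18+10+9+5 = 79
Hadley→Milton→Hollow→Pine→Dale→Sutton: 37+18+10+13+5 = 83
Hadley→Milton→Dale→Sutton→Hollow→Pine: 37+21+5+8+10 = 81
Hadley→Milton→Dale→Sutton→Pine→Hollow: 37+21+5+9+10 = 82
… (106 more)
Hadley→Pine→Sutton→Dale→Hollow→Milton: 17+9+5+3+18 = 52  ← best
The minimum is 52.
One shortest path: Hadley → Pine → Sutton → Dale → Hollow → Milton.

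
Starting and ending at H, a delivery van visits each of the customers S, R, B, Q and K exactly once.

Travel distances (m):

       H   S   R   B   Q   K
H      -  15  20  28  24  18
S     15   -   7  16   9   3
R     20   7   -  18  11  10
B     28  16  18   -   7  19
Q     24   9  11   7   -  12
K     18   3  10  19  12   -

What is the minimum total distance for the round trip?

H→S→R→B→Q→K→H: 15+7+18+7+12+18 = 77
H→S→R→B→K→Q→H: 15+7+18+19+12+24 = 95
H→S→R→Q→B→K→H: 15+7+11+7+19+18 = 77
H→S→R→Q→K→B→H: 15+7+11+12+19+28 = 92
H→S→R→K→B→Q→H: 15+7+10+19+7+24 = 82
H→S→R→K→Q→B→H: 15+7+10+12+7+28 = 79
H→S→B→R→Q→K→H: 15+16+18+11+12+18 = 90
H→S→B→R→K→Q→H: 15+16+18+10+12+24 = 95
H→S→B→Q→R→K→H: 15+16+7+11+10+18 = 77
H→S→B→Q→K→R→H: 15+16+7+12+10+20 = 80
H→S→B→K→R→Q→H: 15+16+19+10+11+24 = 95
H→S→B→K→Q→R→H: 15+16+19+12+11+20 = 93
H→S→Q→R→B→K→H: 15+9+11+18+19+18 = 90
H→S→Q→R→K→B→H: 15+9+11+10+19+28 = 92
… (46 more)
H→S→K→R→Q→B→H: 15+3+10+11+7+28 = 74  ← best
The minimum is 74.
One optimal route: H → S → K → R → Q → B → H (or its reverse).

Minimum total distance: 74 m.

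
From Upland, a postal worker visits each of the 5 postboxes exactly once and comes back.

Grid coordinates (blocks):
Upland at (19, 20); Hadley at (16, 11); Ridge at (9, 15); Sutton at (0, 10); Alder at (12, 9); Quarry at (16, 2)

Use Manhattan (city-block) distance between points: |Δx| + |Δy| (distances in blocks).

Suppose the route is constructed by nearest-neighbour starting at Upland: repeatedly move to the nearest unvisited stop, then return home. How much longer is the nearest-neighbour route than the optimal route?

From Upland: Hadley=12, Ridge=15, Alder=18, Quarry=21, Sutton=29 → choose Hadley (12).
From Hadley: Alder=6, Quarry=9, Ridge=11, Sutton=17 → choose Alder (6).
From Alder: Ridge=9, Quarry=11, Sutton=13 → choose Ridge (9).
From Ridge: Sutton=14, Quarry=20 → choose Sutton (14).
From Sutton: Quarry=24 → choose Quarry (24).
NN route Upland → Hadley → Alder → Ridge → Sutton → Quarry → Upland costs 86.
Optimal: Upland → Hadley → Quarry → Alder → Sutton → Ridge → Upland costs 74 (by enumerating all 60 distinct tours).
Excess = 86 − 74 = 12.

Excess over optimum: 12 blocks.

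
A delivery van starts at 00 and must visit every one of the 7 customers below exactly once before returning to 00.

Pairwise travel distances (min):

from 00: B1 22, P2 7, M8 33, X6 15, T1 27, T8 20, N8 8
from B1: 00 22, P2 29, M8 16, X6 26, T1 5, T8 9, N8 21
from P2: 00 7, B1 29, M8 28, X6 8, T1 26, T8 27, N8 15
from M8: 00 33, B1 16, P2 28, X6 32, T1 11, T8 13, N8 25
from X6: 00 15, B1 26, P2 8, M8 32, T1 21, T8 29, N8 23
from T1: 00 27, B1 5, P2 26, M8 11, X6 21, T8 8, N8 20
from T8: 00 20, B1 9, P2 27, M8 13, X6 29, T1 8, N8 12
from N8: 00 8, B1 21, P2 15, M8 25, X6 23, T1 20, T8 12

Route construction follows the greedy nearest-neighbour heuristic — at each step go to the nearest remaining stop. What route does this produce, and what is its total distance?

From 00: distances to unvisited — P2=7, N8=8, X6=15, T8=20, B1=22, T1=27, M8=33. Nearest is P2 (7).
From P2: distances to unvisited — X6=8, N8=15, T1=26, T8=27, M8=28, B1=29. Nearest is X6 (8).
From X6: distances to unvisited — T1=21, N8=23, B1=26, T8=29, M8=32. Nearest is T1 (21).
From T1: distances to unvisited — B1=5, T8=8, M8=11, N8=20. Nearest is B1 (5).
From B1: distances to unvisited — T8=9, M8=16, N8=21. Nearest is T8 (9).
From T8: distances to unvisited — N8=12, M8=13. Nearest is N8 (12).
From N8: distances to unvisited — M8=25. Nearest is M8 (25).
Return M8→00: 33.
Total = 7 + 8 + 21 + 5 + 9 + 12 + 25 + 33 = 120.

Total distance 120 min via the nearest-neighbour route 00 → P2 → X6 → T1 → B1 → T8 → N8 → M8 → 00.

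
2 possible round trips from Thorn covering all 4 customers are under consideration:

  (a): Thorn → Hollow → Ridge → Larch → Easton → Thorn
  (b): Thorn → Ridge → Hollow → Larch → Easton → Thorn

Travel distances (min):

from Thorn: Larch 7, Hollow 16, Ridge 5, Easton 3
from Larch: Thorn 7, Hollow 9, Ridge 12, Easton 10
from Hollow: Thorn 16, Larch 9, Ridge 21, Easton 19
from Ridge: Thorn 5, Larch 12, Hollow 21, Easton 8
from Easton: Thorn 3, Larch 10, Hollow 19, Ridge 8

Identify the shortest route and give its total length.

48 min — (b) is the shortest.

(a): 16 + 21 + 12 + 10 + 3 = 62
(b): 5 + 21 + 9 + 10 + 3 = 48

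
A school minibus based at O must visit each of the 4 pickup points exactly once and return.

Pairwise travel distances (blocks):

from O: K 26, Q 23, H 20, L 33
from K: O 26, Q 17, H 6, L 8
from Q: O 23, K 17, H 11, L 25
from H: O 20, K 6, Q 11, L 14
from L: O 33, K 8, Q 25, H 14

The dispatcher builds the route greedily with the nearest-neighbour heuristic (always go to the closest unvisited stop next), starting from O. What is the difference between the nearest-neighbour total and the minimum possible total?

O: H=20, Q=23, K=26, L=33 ⇒ H
H: K=6, Q=11, L=14 ⇒ K
K: L=8, Q=17 ⇒ L
L: Q=25 ⇒ Q
NN route O → H → K → L → Q → O costs 82.
Optimal: O → Q → H → K → L → O costs 81 (by enumerating all 12 distinct tours).
Excess = 82 − 81 = 1.

The nearest-neighbour route is 1 blocks longer than optimal.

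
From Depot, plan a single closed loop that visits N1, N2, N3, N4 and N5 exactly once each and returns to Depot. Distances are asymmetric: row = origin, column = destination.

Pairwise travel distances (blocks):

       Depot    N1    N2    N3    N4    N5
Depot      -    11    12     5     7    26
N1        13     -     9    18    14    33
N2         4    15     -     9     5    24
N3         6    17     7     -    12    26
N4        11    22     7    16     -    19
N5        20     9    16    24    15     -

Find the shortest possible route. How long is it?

Depot-N1-N2-N3-N4-N5-Depot: 11+9+9+12+19+20 = 80
Depot-N1-N2-N3-N5-N4-Depot: 11+9+9+26+15+11 = 81
Depot-N1-N2-N4-N3-N5-Depot: 11+9+5+16+26+20 = 87
Depot-N1-N2-N4-N5-N3-Depot: 11+9+5+19+24+6 = 74
Depot-N1-N2-N5-N3-N4-Depot: 11+9+24+24+12+11 = 91
Depot-N1-N2-N5-N4-N3-Depot: 11+9+24+15+16+6 = 81
Depot-N1-N3-N2-N4-N5-Depot: 11+18+7+5+19+20 = 80
Depot-N1-N3-N2-N5-N4-Depot: 11+18+7+24+15+11 = 86
Depot-N1-N3-N4-N2-N5-Depot: 11+18+12+7+24+20 = 92
Depot-N1-N3-N4-N5-N2-Depot: 11+18+12+19+16+4 = 80
Depot-N1-N3-N5-N2-N4-Depot: 11+18+26+16+5+11 = 87
Depot-N1-N3-N5-N4-N2-Depot: 11+18+26+15+7+4 = 81
Depot-N1-N4-N2-N3-N5-Depot: 11+14+7+9+26+20 = 87
Depot-N1-N4-N2-N5-N3-Depot: 11+14+7+24+24+6 = 86
… (106 more)
Depot-N3-N2-N4-N5-N1-Depot: 5+7+5+19+9+13 = 58  ← best
The minimum is 58.
One optimal route: Depot → N3 → N2 → N4 → N5 → N1 → Depot.

Minimum total distance: 58 blocks.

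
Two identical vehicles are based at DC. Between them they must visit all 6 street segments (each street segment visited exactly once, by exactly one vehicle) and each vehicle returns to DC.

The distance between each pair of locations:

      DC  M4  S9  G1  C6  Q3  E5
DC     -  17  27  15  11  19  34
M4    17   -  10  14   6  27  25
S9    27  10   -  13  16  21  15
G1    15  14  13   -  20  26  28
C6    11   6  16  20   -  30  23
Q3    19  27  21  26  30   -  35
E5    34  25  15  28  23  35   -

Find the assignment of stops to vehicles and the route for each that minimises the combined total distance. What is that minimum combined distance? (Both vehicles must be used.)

Check every non-empty split of the stops between the two vehicles; for each half take its own optimal tour:
  {M4} + {S9, G1, C6, Q3, E5}: 34 + 107 = 141
  {S9} + {M4, G1, C6, Q3, E5}: 54 + 112 = 166
  {M4, S9} + {G1, C6, Q3, E5}: 54 + 107 = 161
  {G1} + {M4, S9, C6, Q3, E5}: 30 + 96 = 126
  {M4, G1} + {S9, C6, Q3, E5}: 46 + 89 = 135
  {S9, G1} + {M4, C6, Q3, E5}: 55 + 96 = 151
  … (31 splits in total)
  {Q3} + {M4, S9, G1, C6, E5}: 38 + 85 = 123  ← best
Best: vehicle 1 DC → Q3 → DC = 38; vehicle 2 DC → G1 → S9 → E5 → M4 → C6 → DC = 85; combined 123.

123 — the smallest possible combined total.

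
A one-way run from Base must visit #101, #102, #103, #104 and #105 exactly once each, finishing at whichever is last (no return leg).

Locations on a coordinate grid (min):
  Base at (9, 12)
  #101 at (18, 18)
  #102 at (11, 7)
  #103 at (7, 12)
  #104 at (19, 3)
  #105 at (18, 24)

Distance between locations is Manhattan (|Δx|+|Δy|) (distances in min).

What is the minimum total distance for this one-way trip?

There are 5! = 120 possible orderings.
Base → #101 → #102 → #103 → #104 → #105: 15+18+9+21+22 = 85
Base → #101 → #102 → #103 → #105 → #104: 15+18+9+23+22 = 87
Base → #101 → #102 → #104 → #103 → #105: 15+18+12+21+23 = 89
Base → #101 → #102 → #104 → #105 → #103: 15+18+12+22+23 = 90
Base → #101 → #102 → #105 → #103 → #104: 15+18+24+23+21 = 101
Base → #101 → #102 → #105 → #104 → #103: 15+18+24+22+21 = 100
Base → #101 → #103 → #102 → #104 → #105: 15+17+9+12+22 = 75
Base → #101 → #103 → #102 → #105 → #104: 15+17+9+24+22 = 87
Base → #101 → #103 → #104 → #102 → #105: 15+17+21+12+24 = 89
Base → #101 → #103 → #104 → #105 → #102: 15+17+21+22+24 = 99
Base → #101 → #103 → #105 → #102 → #104: 15+17+23+24+12 = 91
Base → #101 → #103 → #105 → #104 → #102: 15+17+23+22+12 = 89
Base → #101 → #104 → #102 → #103 → #105: 15+16+12+9+23 = 75
Base → #101 → #104 → #102 → #105 → #103: 15+16+12+24+23 = 90
… (106 more)
Base → #103 → #102 → #104 → #101 → #105: 2+9+12+16+6 = 45  ← best
The minimum is 45.
One shortest path: Base → #103 → #102 → #104 → #101 → #105.

Shortest open route: 45 min.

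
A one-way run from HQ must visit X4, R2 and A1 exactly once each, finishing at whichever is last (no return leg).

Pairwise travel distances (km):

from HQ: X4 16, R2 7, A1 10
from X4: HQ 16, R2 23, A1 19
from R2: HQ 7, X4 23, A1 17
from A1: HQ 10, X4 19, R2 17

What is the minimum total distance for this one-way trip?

There are 3! = 6 possible orderings.
HQ - X4 - R2 - A1: 16+23+17 = 56
HQ - X4 - A1 - R2: 16+19+17 = 52
HQ - R2 - X4 - A1: 7+23+19 = 49
HQ - R2 - A1 - X4: 7+17+19 = 43
HQ - A1 - X4 - R2: 10+19+23 = 52
HQ - A1 - R2 - X4: 10+17+23 = 50
The minimum is 43.
One shortest path: HQ → R2 → A1 → X4.

Shortest open route: 43 km.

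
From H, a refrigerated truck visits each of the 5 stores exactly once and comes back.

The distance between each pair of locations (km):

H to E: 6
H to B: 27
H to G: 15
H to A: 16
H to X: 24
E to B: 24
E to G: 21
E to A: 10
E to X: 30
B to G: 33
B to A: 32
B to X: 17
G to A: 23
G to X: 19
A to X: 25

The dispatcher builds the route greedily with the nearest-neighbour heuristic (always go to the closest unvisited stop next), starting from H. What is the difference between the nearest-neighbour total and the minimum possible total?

From H: E=6, G=15, A=16, X=24, B=27 → choose E (6).
From E: A=10, G=21, B=24, X=30 → choose A (10).
From A: G=23, X=25, B=32 → choose G (23).
From G: X=19, B=33 → choose X (19).
From X: B=17 → choose B (17).
NN route H → E → A → G → X → B → H costs 102.
Optimal: H → E → A → B → X → G → H costs 99 (by enumerating all 60 distinct tours).
Excess = 102 − 99 = 3.

The nearest-neighbour route is 3 km longer than optimal.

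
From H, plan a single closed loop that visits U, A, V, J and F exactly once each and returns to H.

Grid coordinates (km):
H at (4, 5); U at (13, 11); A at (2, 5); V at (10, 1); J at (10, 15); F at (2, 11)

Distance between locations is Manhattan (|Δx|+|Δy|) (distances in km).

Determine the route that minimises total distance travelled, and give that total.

H-U-A-V-J-F-H: 15+17+12+14+12+8 = 78
H-U-A-V-F-J-H: 15+17+12+18+12+16 = 90
H-U-A-J-V-F-H: 15+17+18+14+18+8 = 90
H-U-A-J-F-V-H: 15+17+18+12+18+10 = 90
H-U-A-F-V-J-H: 15+17+6+18+14+16 = 86
H-U-A-F-J-V-H: 15+17+6+12+14+10 = 74
H-U-V-A-J-F-H: 15+13+12+18+12+8 = 78
H-U-V-A-F-J-H: 15+13+12+6+12+16 = 74
H-U-V-J-A-F-H: 15+13+14+18+6+8 = 74
H-U-V-J-F-A-H: 15+13+14+12+6+2 = 62
H-U-V-F-A-J-H: 15+13+18+6+18+16 = 86
H-U-V-F-J-A-H: 15+13+18+12+18+2 = 78
H-U-J-A-V-F-H: 15+7+18+12+18+8 = 78
H-U-J-A-F-V-H: 15+7+18+6+18+10 = 74
… (46 more)
H-A-F-U-J-V-H: 2+6+11+7+14+10 = 50  ← best
The minimum is 50.
One optimal route: H → A → F → U → J → V → H (or its reverse).

Minimum total distance: 50 km.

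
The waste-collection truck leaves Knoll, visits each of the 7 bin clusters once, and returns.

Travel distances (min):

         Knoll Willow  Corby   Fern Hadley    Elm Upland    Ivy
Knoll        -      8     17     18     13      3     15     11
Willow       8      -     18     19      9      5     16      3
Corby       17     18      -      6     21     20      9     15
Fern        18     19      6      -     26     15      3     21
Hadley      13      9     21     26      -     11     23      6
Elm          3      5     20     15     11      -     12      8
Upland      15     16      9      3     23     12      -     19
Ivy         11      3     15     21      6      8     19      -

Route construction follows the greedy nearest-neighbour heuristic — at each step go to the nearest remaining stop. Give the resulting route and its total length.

62 min along Knoll → Elm → Willow → Ivy → Hadley → Corby → Fern → Upland → Knoll.

At Knoll the remaining stops are Elm 3, Willow 8, Ivy 11, Hadley 13, Upland 15, Corby 17, Fern 18; go to Elm.
At Elm the remaining stops are Willow 5, Ivy 8, Hadley 11, Upland 12, Fern 15, Corby 20; go to Willow.
At Willow the remaining stops are Ivy 3, Hadley 9, Upland 16, Corby 18, Fern 19; go to Ivy.
At Ivy the remaining stops are Hadley 6, Corby 15, Upland 19, Fern 21; go to Hadley.
At Hadley the remaining stops are Corby 21, Upland 23, Fern 26; go to Corby.
At Corby the remaining stops are Fern 6, Upland 9; go to Fern.
At Fern the remaining stops are Upland 3; go to Upland.
Return Upland→Knoll: 15.
Total = 3 + 5 + 3 + 6 + 21 + 6 + 3 + 15 = 62.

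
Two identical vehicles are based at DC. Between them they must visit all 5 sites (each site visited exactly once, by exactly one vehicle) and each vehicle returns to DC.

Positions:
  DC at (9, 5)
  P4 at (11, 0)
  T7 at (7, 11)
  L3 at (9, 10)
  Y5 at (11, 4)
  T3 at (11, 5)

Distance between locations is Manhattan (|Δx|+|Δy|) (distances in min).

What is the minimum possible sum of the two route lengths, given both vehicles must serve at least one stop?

Try each way of splitting the stops between the two vehicles (each non-empty) and, for each split, find the best tour for each vehicle:
  {P4} + {T7, L3, Y5, T3}: 14 + 22 = 36
  {T7} + {P4, L3, Y5, T3}: 16 + 24 = 40
  {P4, T7} + {L3, Y5, T3}: 30 + 16 = 46
  {L3} + {P4, T7, Y5, T3}: 10 + 30 = 40
  {P4, L3} + {T7, Y5, T3}: 24 + 22 = 46
  {T7, L3} + {P4, Y5, T3}: 16 + 14 = 30
  … (15 splits in total)
Best: vehicle 1 DC → T7 → L3 → DC = 16; vehicle 2 DC → P4 → Y5 → T3 → DC = 14; combined 30.

30 min — the smallest possible combined total.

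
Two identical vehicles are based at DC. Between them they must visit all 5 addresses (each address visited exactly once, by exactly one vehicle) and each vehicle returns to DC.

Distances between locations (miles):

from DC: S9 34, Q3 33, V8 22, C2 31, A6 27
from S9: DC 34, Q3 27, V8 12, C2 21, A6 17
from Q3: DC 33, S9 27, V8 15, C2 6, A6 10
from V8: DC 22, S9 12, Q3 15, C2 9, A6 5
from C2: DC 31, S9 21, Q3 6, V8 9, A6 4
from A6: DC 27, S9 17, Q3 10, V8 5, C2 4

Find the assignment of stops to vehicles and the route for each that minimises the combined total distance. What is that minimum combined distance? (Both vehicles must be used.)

138 miles — the smallest possible combined total.

Check every non-empty split of the stops between the two vehicles; for each half take its own optimal tour:
  {S9} + {Q3, V8, C2, A6}: 68 + 70 = 138
  {Q3} + {S9, V8, C2, A6}: 66 + 86 = 152
  {S9, Q3} + {V8, C2, A6}: 94 + 62 = 156
  {V8} + {S9, Q3, C2, A6}: 44 + 94 = 138
  {S9, V8} + {Q3, C2, A6}: 68 + 70 = 138
  {Q3, V8} + {S9, C2, A6}: 70 + 86 = 156
  … (15 splits in total)
Best: vehicle 1 DC → S9 → DC = 68; vehicle 2 DC → Q3 → C2 → A6 → V8 → DC = 70; combined 138.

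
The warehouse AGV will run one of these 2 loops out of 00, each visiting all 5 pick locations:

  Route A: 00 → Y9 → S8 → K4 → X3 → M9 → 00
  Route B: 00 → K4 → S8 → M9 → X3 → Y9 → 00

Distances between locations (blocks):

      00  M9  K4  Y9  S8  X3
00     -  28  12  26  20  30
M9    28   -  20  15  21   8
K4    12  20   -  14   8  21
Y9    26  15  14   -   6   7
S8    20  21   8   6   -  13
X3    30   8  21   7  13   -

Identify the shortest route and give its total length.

Route A: 26 + 6 + 8 + 21 + 8 + 28 = 97
Route B: 12 + 8 + 21 + 8 + 7 + 26 = 82

82 blocks — Route B is the shortest.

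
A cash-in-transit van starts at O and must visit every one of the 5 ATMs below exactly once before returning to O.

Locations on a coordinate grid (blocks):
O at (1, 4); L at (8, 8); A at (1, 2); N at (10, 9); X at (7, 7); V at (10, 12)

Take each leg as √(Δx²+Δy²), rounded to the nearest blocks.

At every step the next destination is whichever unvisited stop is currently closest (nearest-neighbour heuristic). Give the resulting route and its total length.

From O: distances to unvisited — A=2, X=7, L=8, N=10, V=12. Nearest is A (2).
From A: distances to unvisited — X=8, L=9, N=11, V=13. Nearest is X (8).
From X: distances to unvisited — L=1, N=4, V=6. Nearest is L (1).
From L: distances to unvisited — N=2, V=4. Nearest is N (2).
From N: distances to unvisited — V=3. Nearest is V (3).
Return V→O: 12.
Total = 2 + 8 + 1 + 2 + 3 + 12 = 28.

Total distance 28 blocks via the nearest-neighbour route O → A → X → L → N → V → O.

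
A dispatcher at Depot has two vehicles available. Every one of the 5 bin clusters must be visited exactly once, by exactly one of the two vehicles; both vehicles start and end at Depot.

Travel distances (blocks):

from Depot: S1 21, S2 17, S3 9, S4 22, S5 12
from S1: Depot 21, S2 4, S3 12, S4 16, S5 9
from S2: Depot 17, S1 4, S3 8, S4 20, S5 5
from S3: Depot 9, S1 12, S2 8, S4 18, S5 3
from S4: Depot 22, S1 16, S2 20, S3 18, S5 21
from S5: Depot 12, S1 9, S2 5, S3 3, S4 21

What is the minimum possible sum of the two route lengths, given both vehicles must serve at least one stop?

Minimum combined distance: 77 blocks.

There are 2^4 − 1 = 15 ways to divide the 5 stops into two non-empty groups. For each, the best each vehicle can do is its own shortest tour through its group:
  {S1} + {S2, S3, S4, S5}: 42 + 59 = 101
  {S2} + {S1, S3, S4, S5}: 34 + 59 = 93
  {S1, S2} + {S3, S4, S5}: 42 + 55 = 97
  {S3} + {S1, S2, S4, S5}: 18 + 59 = 77
  {S1, S3} + {S2, S4, S5}: 42 + 59 = 101
  {S2, S3} + {S1, S4, S5}: 34 + 59 = 93
  … (15 splits in total)
Best: vehicle 1 Depot → S3 → Depot = 18; vehicle 2 Depot → S4 → S1 → S2 → S5 → Depot = 59; combined 77.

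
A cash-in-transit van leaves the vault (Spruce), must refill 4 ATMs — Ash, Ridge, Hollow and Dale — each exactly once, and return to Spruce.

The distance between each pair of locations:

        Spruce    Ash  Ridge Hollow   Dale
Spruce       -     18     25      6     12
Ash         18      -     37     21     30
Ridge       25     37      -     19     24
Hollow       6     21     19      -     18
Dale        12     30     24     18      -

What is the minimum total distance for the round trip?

94 — the shortest possible round trip.

Spruce→Ash→Ridge→Hollow→Dale→Spruce: 18+37+19+18+12 = 104
Spruce→Ash→Ridge→Dale→Hollow→Spruce: 18+37+24+18+6 = 103
Spruce→Ash→Hollow→Ridge→Dale→Spruce: 18+21+19+24+12 = 94
Spruce→Ash→Hollow→Dale→Ridge→Spruce: 18+21+18+24+25 = 106
Spruce→Ash→Dale→Ridge→Hollow→Spruce: 18+30+24+19+6 = 97
Spruce→Ash→Dale→Hollow→Ridge→Spruce: 18+30+18+19+25 = 110
Spruce→Ridge→Ash→Hollow→Dale→Spruce: 25+37+21+18+12 = 113
Spruce→Ridge→Ash→Dale→Hollow→Spruce: 25+37+30+18+6 = 116
Spruce→Ridge→Hollow→Ash→Dale→Spruce: 25+19+21+30+12 = 107
Spruce→Ridge→Dale→Ash→Hollow→Spruce: 25+24+30+21+6 = 106
Spruce→Hollow→Ash→Ridge→Dale→Spruce: 6+21+37+24+12 = 100
Spruce→Hollow→Ridge→Ash→Dale→Spruce: 6+19+37+30+12 = 104
The minimum is 94.
One optimal route: Spruce → Ash → Hollow → Ridge → Dale → Spruce (or its reverse).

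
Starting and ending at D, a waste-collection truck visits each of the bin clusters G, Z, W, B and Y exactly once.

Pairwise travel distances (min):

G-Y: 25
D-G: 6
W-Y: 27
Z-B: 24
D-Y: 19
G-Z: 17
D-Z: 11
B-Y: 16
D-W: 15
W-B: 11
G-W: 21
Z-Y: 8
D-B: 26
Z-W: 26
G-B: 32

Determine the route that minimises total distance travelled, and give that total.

D→G→Z→W→B→Y→D: 6+17+26+11+16+19 = 95
D→G→Z→W→Y→B→D: 6+17+26+27+16+26 = 118
D→G→Z→B→W→Y→D: 6+17+24+11+27+19 = 104
D→G→Z→B→Y→W→D: 6+17+24+16+27+15 = 105
D→G→Z→Y→W→B→D: 6+17+8+27+11+26 = 95
D→G→Z→Y→B→W→D: 6+17+8+16+11+15 = 73
D→G→W→Z→B→Y→D: 6+21+26+24+16+19 = 112
D→G→W→Z→Y→B→D: 6+21+26+8+16+26 = 103
D→G→W→B→Z→Y→D: 6+21+11+24+8+19 = 89
D→G→W→B→Y→Z→D: 6+21+11+16+8+11 = 73
D→G→W→Y→Z→B→D: 6+21+27+8+24+26 = 112
D→G→W→Y→B→Z→D: 6+21+27+16+24+11 = 105
D→G→B→Z→W→Y→D: 6+32+24+26+27+19 = 134
D→G→B→Z→Y→W→D: 6+32+24+8+27+15 = 112
… (46 more)
The minimum is 73.
One optimal route: D → G → Z → Y → B → W → D (or its reverse).

Minimum total distance: 73 min.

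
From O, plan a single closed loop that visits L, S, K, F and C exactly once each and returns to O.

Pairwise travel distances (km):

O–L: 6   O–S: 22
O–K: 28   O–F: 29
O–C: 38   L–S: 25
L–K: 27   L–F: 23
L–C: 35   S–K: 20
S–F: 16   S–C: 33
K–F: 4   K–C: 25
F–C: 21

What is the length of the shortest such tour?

Shortest round trip = 108 km.

With 5 stops there are 5!/2 = 60 distinct round trips (a route and its reverse cost the same).
O - L - S - K - F - C - O: 6+25+20+4+21+38 = 114
O - L - S - K - C - F - O: 6+25+20+25+21+29 = 126
O - L - S - F - K - C - O: 6+25+16+4+25+38 = 114
O - L - S - F - C - K - O: 6+25+16+21+25+28 = 121
O - L - S - C - K - F - O: 6+25+33+25+4+29 = 122
O - L - S - C - F - K - O: 6+25+33+21+4+28 = 117
O - L - K - S - F - C - O: 6+27+20+16+21+38 = 128
O - L - K - S - C - F - O: 6+27+20+33+21+29 = 136
O - L - K - F - S - C - O: 6+27+4+16+33+38 = 124
O - L - K - F - C - S - O: 6+27+4+21+33+22 = 113
O - L - K - C - S - F - O: 6+27+25+33+16+29 = 136
O - L - K - C - F - S - O: 6+27+25+21+16+22 = 117
O - L - F - S - K - C - O: 6+23+16+20+25+38 = 128
O - L - F - S - C - K - O: 6+23+16+33+25+28 = 131
… (46 more)
O - L - C - K - F - S - O: 6+35+25+4+16+22 = 108  ← best
The minimum is 108.
One optimal route: O → L → C → K → F → S → O (or its reverse).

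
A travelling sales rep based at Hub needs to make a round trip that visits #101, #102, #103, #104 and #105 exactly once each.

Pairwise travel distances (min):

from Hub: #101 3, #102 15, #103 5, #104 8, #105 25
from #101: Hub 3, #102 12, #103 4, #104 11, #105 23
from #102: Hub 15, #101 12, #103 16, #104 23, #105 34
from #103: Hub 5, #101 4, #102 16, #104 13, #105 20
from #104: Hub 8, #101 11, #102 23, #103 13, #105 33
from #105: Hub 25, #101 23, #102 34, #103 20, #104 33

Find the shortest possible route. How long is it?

There are 60 distinct closed tours to check (reversals are equivalent).
Hub → #101 → #102 → #103 → #104 → #105 → Hub: 3+12+16+13+33+25 = 102
Hub → #101 → #102 → #103 → #105 → #104 → Hub: 3+12+16+20+33+8 = 92
Hub → #101 → #102 → #104 → #103 → #105 → Hub: 3+12+23+13+20+25 = 96
Hub → #101 → #102 → #104 → #105 → #103 → Hub: 3+12+23+33+20+5 = 96
Hub → #101 → #102 → #105 → #103 → #104 → Hub: 3+12+34+20+13+8 = 90
Hub → #101 → #102 → #105 → #104 → #103 → Hub: 3+12+34+33+13+5 = 100
Hub → #101 → #103 → #102 → #104 → #105 → Hub: 3+4+16+23+33+25 = 104
Hub → #101 → #103 → #102 → #105 → #104 → Hub: 3+4+16+34+33+8 = 98
Hub → #101 → #103 → #104 → #102 → #105 → Hub: 3+4+13+23+34+25 = 102
Hub → #101 → #103 → #104 → #105 → #102 → Hub: 3+4+13+33+34+15 = 102
Hub → #101 → #103 → #105 → #102 → #104 → Hub: 3+4+20+34+23+8 = 92
Hub → #101 → #103 → #105 → #104 → #102 → Hub: 3+4+20+33+23+15 = 98
Hub → #101 → #104 → #102 → #103 → #105 → Hub: 3+11+23+16+20+25 = 98
Hub → #101 → #104 → #102 → #105 → #103 → Hub: 3+11+23+34+20+5 = 96
… (46 more)
The minimum is 90.
One optimal route: Hub → #101 → #102 → #105 → #103 → #104 → Hub (or its reverse).

Minimum total distance: 90 min.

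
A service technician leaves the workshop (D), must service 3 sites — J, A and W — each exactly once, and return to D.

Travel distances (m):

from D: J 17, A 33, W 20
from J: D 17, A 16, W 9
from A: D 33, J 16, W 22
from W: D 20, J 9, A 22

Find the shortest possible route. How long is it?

75 m — the shortest possible round trip.

D - J - A - W - D: 17+16+22+20 = 75
D - J - W - A - D: 17+9+22+33 = 81
D - A - J - W - D: 33+16+9+20 = 78
The minimum is 75.
One optimal route: D → J → A → W → D (or its reverse).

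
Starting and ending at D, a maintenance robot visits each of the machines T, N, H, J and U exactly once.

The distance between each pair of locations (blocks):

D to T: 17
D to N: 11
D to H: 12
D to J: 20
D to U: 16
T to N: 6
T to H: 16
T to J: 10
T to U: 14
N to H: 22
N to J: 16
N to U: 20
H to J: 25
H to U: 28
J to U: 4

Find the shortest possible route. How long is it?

70 blocks — the shortest possible round trip.

D - T - N - H - J - U - D: 17+6+22+25+4+16 = 90
D - T - N - H - U - J - D: 17+6+22+28+4+20 = 97
D - T - N - J - H - U - D: 17+6+16+25+28+16 = 108
D - T - N - J - U - H - D: 17+6+16+4+28+12 = 83
D - T - N - U - H - J - D: 17+6+20+28+25+20 = 116
D - T - N - U - J - H - D: 17+6+20+4+25+12 = 84
D - T - H - N - J - U - D: 17+16+22+16+4+16 = 91
D - T - H - N - U - J - D: 17+16+22+20+4+20 = 99
D - T - H - J - N - U - D: 17+16+25+16+20+16 = 110
D - T - H - J - U - N - D: 17+16+25+4+20+11 = 93
D - T - H - U - N - J - D: 17+16+28+20+16+20 = 117
D - T - H - U - J - N - D: 17+16+28+4+16+11 = 92
D - T - J - N - H - U - D: 17+10+16+22+28+16 = 109
D - T - J - N - U - H - D: 17+10+16+20+28+12 = 103
… (46 more)
D - H - T - N - J - U - D: 12+16+6+16+4+16 = 70  ← best
The minimum is 70.
One optimal route: D → H → T → N → J → U → D (or its reverse).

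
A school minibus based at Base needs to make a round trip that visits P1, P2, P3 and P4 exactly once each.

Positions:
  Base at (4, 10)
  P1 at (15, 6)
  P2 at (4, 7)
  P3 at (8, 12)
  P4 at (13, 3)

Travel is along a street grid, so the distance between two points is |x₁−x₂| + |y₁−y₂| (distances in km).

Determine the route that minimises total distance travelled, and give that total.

Shortest round trip = 40 km.

With 4 stops there are 4!/2 = 12 distinct round trips (a route and its reverse cost the same).
Base → P1 → P2 → P3 → P4 → Base: 15+12+9+14+16 = 66
Base → P1 → P2 → P4 → P3 → Base: 15+12+13+14+6 = 60
Base → P1 → P3 → P2 → P4 → Base: 15+13+9+13+16 = 66
Base → P1 → P3 → P4 → P2 → Base: 15+13+14+13+3 = 58
Base → P1 → P4 → P2 → P3 → Base: 15+5+13+9+6 = 48
Base → P1 → P4 → P3 → P2 → Base: 15+5+14+9+3 = 46
Base → P2 → P1 → P3 → P4 → Base: 3+12+13+14+16 = 58
Base → P2 → P1 → P4 → P3 → Base: 3+12+5+14+6 = 40
Base → P2 → P3 → P1 → P4 → Base: 3+9+13+5+16 = 46
Base → P2 → P4 → P1 → P3 → Base: 3+13+5+13+6 = 40
Base → P3 → P1 → P2 → P4 → Base: 6+13+12+13+16 = 60
Base → P3 → P2 → P1 → P4 → Base: 6+9+12+5+16 = 48
The minimum is 40.
One optimal route: Base → P2 → P1 → P4 → P3 → Base (or its reverse).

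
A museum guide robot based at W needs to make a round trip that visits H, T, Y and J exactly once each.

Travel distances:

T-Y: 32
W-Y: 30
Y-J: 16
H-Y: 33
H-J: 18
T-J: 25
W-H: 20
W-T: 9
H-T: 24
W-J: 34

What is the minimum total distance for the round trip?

95 — the shortest possible round trip.

There are 12 distinct closed tours to check (reversals are equivalent).
W → H → T → Y → J → W: 20+24+32+16+34 = 126
W → H → T → J → Y → W: 20+24+25+16+30 = 115
W → H → Y → T → J → W: 20+33+32+25+34 = 144
W → H → Y → J → T → W: 20+33+16+25+9 = 103
W → H → J → T → Y → W: 20+18+25+32+30 = 125
W → H → J → Y → T → W: 20+18+16+32+9 = 95
W → T → H → Y → J → W: 9+24+33+16+34 = 116
W → T → H → J → Y → W: 9+24+18+16+30 = 97
W → T → Y → H → J → W: 9+32+33+18+34 = 126
W → T → J → H → Y → W: 9+25+18+33+30 = 115
W → Y → H → T → J → W: 30+33+24+25+34 = 146
W → Y → T → H → J → W: 30+32+24+18+34 = 138
The minimum is 95.
One optimal route: W → H → J → Y → T → W (or its reverse).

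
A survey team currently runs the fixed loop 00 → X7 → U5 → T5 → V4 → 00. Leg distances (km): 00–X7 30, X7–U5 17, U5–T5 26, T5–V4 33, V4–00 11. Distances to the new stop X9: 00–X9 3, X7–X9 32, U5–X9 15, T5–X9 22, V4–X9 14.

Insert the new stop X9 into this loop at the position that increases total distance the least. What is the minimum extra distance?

+3 km — insert X9 between T5 and V4.

Insertion cost between consecutive stops i–j is d(i,X9) + d(X9,j) − d(i,j):
  between 00 and X7: 3 + 32 − 30 = 5
  between X7 and U5: 32 + 15 − 17 = 30
  between U5 and T5: 15 + 22 − 26 = 11
  between T5 and V4: 22 + 14 − 33 = 3
  between V4 and 00: 14 + 3 − 11 = 6
Cheapest insertion is between T5 and V4, adding 3.
New total = 117 + 3 = 120.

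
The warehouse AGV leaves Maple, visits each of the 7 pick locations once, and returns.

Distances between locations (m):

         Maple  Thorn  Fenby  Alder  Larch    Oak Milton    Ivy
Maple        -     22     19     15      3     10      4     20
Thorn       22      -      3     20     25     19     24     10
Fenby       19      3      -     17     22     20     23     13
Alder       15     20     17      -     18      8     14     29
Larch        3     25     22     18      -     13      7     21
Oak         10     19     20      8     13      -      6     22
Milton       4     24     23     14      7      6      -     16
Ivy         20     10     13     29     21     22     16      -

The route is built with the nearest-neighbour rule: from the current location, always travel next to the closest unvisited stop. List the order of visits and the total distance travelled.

At Maple the remaining stops are Larch 3, Milton 4, Oak 10, Alder 15, Fenby 19, Ivy 20, Thorn 22; go to Larch.
At Larch the remaining stops are Milton 7, Oak 13, Alder 18, Ivy 21, Fenby 22, Thorn 25; go to Milton.
At Milton the remaining stops are Oak 6, Alder 14, Ivy 16, Fenby 23, Thorn 24; go to Oak.
At Oak the remaining stops are Alder 8, Thorn 19, Fenby 20, Ivy 22; go to Alder.
At Alder the remaining stops are Fenby 17, Thorn 20, Ivy 29; go to Fenby.
At Fenby the remaining stops are Thorn 3, Ivy 13; go to Thorn.
At Thorn the remaining stops are Ivy 10; go to Ivy.
Return Ivy→Maple: 20.
Total = 3 + 7 + 6 + 8 + 17 + 3 + 10 + 20 = 74.

74 m along Maple → Larch → Milton → Oak → Alder → Fenby → Thorn → Ivy → Maple.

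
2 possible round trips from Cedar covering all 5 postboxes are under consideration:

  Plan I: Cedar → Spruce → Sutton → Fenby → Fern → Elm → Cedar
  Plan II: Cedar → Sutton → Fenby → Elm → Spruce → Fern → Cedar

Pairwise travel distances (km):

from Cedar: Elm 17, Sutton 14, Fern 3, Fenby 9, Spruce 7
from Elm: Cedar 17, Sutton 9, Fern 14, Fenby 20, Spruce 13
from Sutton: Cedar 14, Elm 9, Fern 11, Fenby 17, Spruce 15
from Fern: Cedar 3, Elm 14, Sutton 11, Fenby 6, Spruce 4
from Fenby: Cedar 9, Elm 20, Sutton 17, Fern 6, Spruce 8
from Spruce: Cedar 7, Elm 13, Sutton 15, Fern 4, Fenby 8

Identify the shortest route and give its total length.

Shortest is Plan II, total 71 km.

Plan I: 7 + 15 + 17 + 6 + 14 + 17 = 76
Plan II: 14 + 17 + 20 + 13 + 4 + 3 = 71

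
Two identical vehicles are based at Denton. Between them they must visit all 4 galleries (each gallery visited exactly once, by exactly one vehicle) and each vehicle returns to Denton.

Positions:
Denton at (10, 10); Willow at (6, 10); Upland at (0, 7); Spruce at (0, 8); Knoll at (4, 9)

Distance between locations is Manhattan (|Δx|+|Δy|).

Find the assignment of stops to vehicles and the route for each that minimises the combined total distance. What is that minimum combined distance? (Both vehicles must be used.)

Minimum combined distance: 34.

Check every non-empty split of the stops between the two vehicles; for each half take its own optimal tour:
  {Willow} + {Upland, Spruce, Knoll}: 8 + 26 = 34
  {Upland} + {Willow, Spruce, Knoll}: 26 + 24 = 50
  {Willow, Upland} + {Spruce, Knoll}: 26 + 24 = 50
  {Spruce} + {Willow, Upland, Knoll}: 24 + 26 = 50
  {Willow, Spruce} + {Upland, Knoll}: 24 + 26 = 50
  {Upland, Spruce} + {Willow, Knoll}: 26 + 14 = 40
  … (7 splits in total)
Best: vehicle 1 Denton → Willow → Denton = 8; vehicle 2 Denton → Upland → Spruce → Knoll → Denton = 26; combined 34.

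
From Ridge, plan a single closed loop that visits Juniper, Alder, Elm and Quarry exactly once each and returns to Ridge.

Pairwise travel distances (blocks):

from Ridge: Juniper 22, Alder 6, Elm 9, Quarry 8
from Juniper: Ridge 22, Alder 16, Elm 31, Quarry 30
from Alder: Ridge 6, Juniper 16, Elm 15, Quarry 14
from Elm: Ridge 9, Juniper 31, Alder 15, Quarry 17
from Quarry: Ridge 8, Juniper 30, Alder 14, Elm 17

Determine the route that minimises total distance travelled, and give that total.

Ridge → Juniper → Alder → Elm → Quarry → Ridge: 22+16+15+17+8 = 78
Ridge → Juniper → Alder → Quarry → Elm → Ridge: 22+16+14+17+9 = 78
Ridge → Juniper → Elm → Alder → Quarry → Ridge: 22+31+15+14+8 = 90
Ridge → Juniper → Elm → Quarry → Alder → Ridge: 22+31+17+14+6 = 90
Ridge → Juniper → Quarry → Alder → Elm → Ridge: 22+30+14+15+9 = 90
Ridge → Juniper → Quarry → Elm → Alder → Ridge: 22+30+17+15+6 = 90
Ridge → Alder → Juniper → Elm → Quarry → Ridge: 6+16+31+17+8 = 78
Ridge → Alder → Juniper → Quarry → Elm → Ridge: 6+16+30+17+9 = 78
Ridge → Alder → Elm → Juniper → Quarry → Ridge: 6+15+31+30+8 = 90
Ridge → Alder → Quarry → Juniper → Elm → Ridge: 6+14+30+31+9 = 90
Ridge → Elm → Juniper → Alder → Quarry → Ridge: 9+31+16+14+8 = 78
Ridge → Elm → Alder → Juniper → Quarry → Ridge: 9+15+16+30+8 = 78
The minimum is 78.
One optimal route: Ridge → Juniper → Alder → Elm → Quarry → Ridge (or its reverse).

Minimum total distance: 78 blocks.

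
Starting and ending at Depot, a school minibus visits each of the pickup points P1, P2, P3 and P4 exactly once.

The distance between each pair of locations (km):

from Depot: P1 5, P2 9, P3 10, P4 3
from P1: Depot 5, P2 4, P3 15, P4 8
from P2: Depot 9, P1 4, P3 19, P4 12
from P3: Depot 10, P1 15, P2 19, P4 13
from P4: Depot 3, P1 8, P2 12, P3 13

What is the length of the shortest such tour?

There are 12 distinct closed tours to check (reversals are equivalent).
Depot-P1-P2-P3-P4-Depot: 5+4+19+13+3 = 44
Depot-P1-P2-P4-P3-Depot: 5+4+12+13+10 = 44
Depot-P1-P3-P2-P4-Depot: 5+15+19+12+3 = 54
Depot-P1-P3-P4-P2-Depot: 5+15+13+12+9 = 54
Depot-P1-P4-P2-P3-Depot: 5+8+12+19+10 = 54
Depot-P1-P4-P3-P2-Depot: 5+8+13+19+9 = 54
Depot-P2-P1-P3-P4-Depot: 9+4+15+13+3 = 44
Depot-P2-P1-P4-P3-Depot: 9+4+8+13+10 = 44
Depot-P2-P3-P1-P4-Depot: 9+19+15+8+3 = 54
Depot-P2-P4-P1-P3-Depot: 9+12+8+15+10 = 54
Depot-P3-P1-P2-P4-Depot: 10+15+4+12+3 = 44
Depot-P3-P2-P1-P4-Depot: 10+19+4+8+3 = 44
The minimum is 44.
One optimal route: Depot → P1 → P2 → P3 → P4 → Depot (or its reverse).

Shortest round trip = 44 km.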